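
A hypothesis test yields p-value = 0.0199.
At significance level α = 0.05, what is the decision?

Compare p-value to α:
0.0199 < 0.05
Decision: reject H₀

Answer: reject H₀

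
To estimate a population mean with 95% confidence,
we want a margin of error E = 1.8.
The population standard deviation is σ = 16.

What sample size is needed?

z_0.025 = 1.960
n = (z×σ/E)² = (1.960×16/1.8)²
n = 303.5338
Round up: n = 304

Answer: n = 304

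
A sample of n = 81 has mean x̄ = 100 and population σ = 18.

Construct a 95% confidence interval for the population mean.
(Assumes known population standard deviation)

Confidence level: 95%, α = 0.05
z_0.025 = 1.960
SE = σ/√n = 18/√81 = 2.0000
Margin of error = 1.960 × 2.0000 = 3.9200
CI: x̄ ± margin = 100 ± 3.9200
CI: (96.0800, 103.9200)

Answer: (96.0800, 103.9200)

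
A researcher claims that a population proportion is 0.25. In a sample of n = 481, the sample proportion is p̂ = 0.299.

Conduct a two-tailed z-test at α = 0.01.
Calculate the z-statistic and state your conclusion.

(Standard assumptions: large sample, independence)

Answer: z = 2.4818, fail to reject H₀

Derivation:
H₀: p = 0.25, H₁: p ≠ 0.25
Standard error: SE = √(p₀(1-p₀)/n) = √(0.25×0.75/481) = 0.019744
z-statistic: z = (p̂ - p₀)/SE = (0.299 - 0.25)/0.019744 = 2.4818
Critical value: z_0.005 = ±2.576
p-value = 0.0131
Decision: fail to reject H₀ at α = 0.01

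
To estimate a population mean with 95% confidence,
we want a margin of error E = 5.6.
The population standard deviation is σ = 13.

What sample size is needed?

Answer: n = 21

Derivation:
z_0.025 = 1.960
n = (z×σ/E)² = (1.960×13/5.6)²
n = 20.7025
Round up: n = 21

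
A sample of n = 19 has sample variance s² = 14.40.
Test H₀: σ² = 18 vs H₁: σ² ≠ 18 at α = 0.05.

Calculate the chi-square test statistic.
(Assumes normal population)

Answer: χ² = 14.4000, fail to reject H₀

Derivation:
df = n - 1 = 18
χ² = (n-1)s²/σ₀² = 18×14.40/18 = 14.4000
Critical values: χ²_{0.975,18} = 8.231, χ²_{0.025,18} = 31.526
Rejection region: χ² < 8.231 or χ² > 31.526
Decision: fail to reject H₀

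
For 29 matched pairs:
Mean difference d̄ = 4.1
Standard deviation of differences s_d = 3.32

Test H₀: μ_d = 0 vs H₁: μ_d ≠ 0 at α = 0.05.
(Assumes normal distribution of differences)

df = n - 1 = 28
SE = s_d/√n = 3.32/√29 = 0.6165
t = d̄/SE = 4.1/0.6165 = 6.6504
Critical value: t_{0.025,28} = ±2.048
p-value < 0.0001
Decision: reject H₀

Answer: t = 6.6504, reject H₀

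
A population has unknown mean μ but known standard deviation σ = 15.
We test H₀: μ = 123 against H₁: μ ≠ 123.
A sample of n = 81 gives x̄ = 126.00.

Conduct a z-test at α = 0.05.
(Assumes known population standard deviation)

Standard error: SE = σ/√n = 15/√81 = 1.6667
z-statistic: z = (x̄ - μ₀)/SE = (126.00 - 123)/1.6667 = 1.8000
Critical value: ±1.960
p-value = 0.0719
Decision: fail to reject H₀

Answer: z = 1.8000, fail to reject H₀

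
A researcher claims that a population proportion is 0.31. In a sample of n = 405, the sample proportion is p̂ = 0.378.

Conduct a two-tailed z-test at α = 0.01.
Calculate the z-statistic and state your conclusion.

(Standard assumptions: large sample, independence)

Answer: z = 2.9590, reject H₀

Derivation:
H₀: p = 0.31, H₁: p ≠ 0.31
Standard error: SE = √(p₀(1-p₀)/n) = √(0.31×0.69/405) = 0.022981
z-statistic: z = (p̂ - p₀)/SE = (0.378 - 0.31)/0.022981 = 2.9590
Critical value: z_0.005 = ±2.576
p-value = 0.0031
Decision: reject H₀ at α = 0.01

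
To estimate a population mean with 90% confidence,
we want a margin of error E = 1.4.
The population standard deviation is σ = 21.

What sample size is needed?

z_0.05 = 1.645
n = (z×σ/E)² = (1.645×21/1.4)²
n = 608.8556
Round up: n = 609

Answer: n = 609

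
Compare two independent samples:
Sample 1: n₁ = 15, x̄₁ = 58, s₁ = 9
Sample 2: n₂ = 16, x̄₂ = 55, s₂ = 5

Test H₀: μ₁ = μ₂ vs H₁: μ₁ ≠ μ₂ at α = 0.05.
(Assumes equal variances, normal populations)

Pooled variance: s²_p = [14×9² + 15×5²]/(29) = 52.0345
s_p = 7.2135
SE = s_p×√(1/n₁ + 1/n₂) = 7.2135×√(1/15 + 1/16) = 2.5925
t = (x̄₁ - x̄₂)/SE = (58 - 55)/2.5925 = 1.1572
df = 29, t-critical = ±2.045
Decision: fail to reject H₀

Answer: t = 1.1572, fail to reject H₀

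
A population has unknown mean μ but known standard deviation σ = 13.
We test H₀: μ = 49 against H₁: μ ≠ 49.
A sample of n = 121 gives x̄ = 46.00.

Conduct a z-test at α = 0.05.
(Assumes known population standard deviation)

Answer: z = -2.5385, reject H₀

Derivation:
Standard error: SE = σ/√n = 13/√121 = 1.1818
z-statistic: z = (x̄ - μ₀)/SE = (46.00 - 49)/1.1818 = -2.5385
Critical value: ±1.960
p-value = 0.0111
Decision: reject H₀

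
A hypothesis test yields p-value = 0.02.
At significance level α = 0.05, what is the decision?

Compare p-value to α:
0.02 < 0.05
Decision: reject H₀

Answer: reject H₀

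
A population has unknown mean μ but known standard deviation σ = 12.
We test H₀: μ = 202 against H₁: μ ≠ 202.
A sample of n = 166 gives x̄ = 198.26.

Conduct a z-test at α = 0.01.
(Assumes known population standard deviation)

Standard error: SE = σ/√n = 12/√166 = 0.9314
z-statistic: z = (x̄ - μ₀)/SE = (198.26 - 202)/0.9314 = -4.0155
Critical value: ±2.576
p-value = 0.0001
Decision: reject H₀

Answer: z = -4.0155, reject H₀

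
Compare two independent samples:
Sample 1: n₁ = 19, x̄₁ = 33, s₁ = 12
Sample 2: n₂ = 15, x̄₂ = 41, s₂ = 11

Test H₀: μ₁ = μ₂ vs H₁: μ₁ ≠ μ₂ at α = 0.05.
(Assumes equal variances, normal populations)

Pooled variance: s²_p = [18×12² + 14×11²]/(32) = 133.9375
s_p = 11.5731
SE = s_p×√(1/n₁ + 1/n₂) = 11.5731×√(1/19 + 1/15) = 3.9973
t = (x̄₁ - x̄₂)/SE = (33 - 41)/3.9973 = -2.0014
df = 32, t-critical = ±2.037
Decision: fail to reject H₀

Answer: t = -2.0014, fail to reject H₀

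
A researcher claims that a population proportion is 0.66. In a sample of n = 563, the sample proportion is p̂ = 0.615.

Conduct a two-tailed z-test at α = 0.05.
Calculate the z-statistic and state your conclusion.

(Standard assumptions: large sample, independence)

H₀: p = 0.66, H₁: p ≠ 0.66
Standard error: SE = √(p₀(1-p₀)/n) = √(0.66×0.34/563) = 0.019964
z-statistic: z = (p̂ - p₀)/SE = (0.615 - 0.66)/0.019964 = -2.2541
Critical value: z_0.025 = ±1.960
p-value = 0.0242
Decision: reject H₀ at α = 0.05

Answer: z = -2.2541, reject H₀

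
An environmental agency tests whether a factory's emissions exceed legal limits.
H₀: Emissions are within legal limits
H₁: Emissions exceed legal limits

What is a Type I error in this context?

Answer: Citing a compliant factory for excess emissions

Derivation:
Type I error (α): Rejecting H₀ when H₀ is true
Type II error (β): Failing to reject H₀ when H₁ is true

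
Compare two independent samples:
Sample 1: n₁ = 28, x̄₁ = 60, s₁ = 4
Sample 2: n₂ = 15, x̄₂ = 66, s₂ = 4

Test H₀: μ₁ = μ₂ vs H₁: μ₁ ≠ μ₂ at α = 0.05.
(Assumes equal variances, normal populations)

Pooled variance: s²_p = [27×4² + 14×4²]/(41) = 16.0000
s_p = 4.0000
SE = s_p×√(1/n₁ + 1/n₂) = 4.0000×√(1/28 + 1/15) = 1.2799
t = (x̄₁ - x̄₂)/SE = (60 - 66)/1.2799 = -4.6879
df = 41, t-critical = ±2.020
Decision: reject H₀

Answer: t = -4.6879, reject H₀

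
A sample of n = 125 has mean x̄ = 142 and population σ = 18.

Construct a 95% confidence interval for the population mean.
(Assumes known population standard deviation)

Confidence level: 95%, α = 0.05
z_0.025 = 1.960
SE = σ/√n = 18/√125 = 1.6100
Margin of error = 1.960 × 1.6100 = 3.1556
CI: x̄ ± margin = 142 ± 3.1556
CI: (138.8444, 145.1556)

Answer: (138.8444, 145.1556)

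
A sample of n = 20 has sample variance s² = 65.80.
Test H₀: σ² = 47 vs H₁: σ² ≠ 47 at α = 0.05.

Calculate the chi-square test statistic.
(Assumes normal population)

Answer: χ² = 26.6000, fail to reject H₀

Derivation:
df = n - 1 = 19
χ² = (n-1)s²/σ₀² = 19×65.80/47 = 26.6000
Critical values: χ²_{0.975,19} = 8.907, χ²_{0.025,19} = 32.852
Rejection region: χ² < 8.907 or χ² > 32.852
Decision: fail to reject H₀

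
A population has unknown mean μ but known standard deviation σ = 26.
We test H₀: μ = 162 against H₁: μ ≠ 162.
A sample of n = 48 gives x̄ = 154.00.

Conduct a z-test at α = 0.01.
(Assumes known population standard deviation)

Answer: z = -2.1317, fail to reject H₀

Derivation:
Standard error: SE = σ/√n = 26/√48 = 3.7528
z-statistic: z = (x̄ - μ₀)/SE = (154.00 - 162)/3.7528 = -2.1317
Critical value: ±2.576
p-value = 0.0330
Decision: fail to reject H₀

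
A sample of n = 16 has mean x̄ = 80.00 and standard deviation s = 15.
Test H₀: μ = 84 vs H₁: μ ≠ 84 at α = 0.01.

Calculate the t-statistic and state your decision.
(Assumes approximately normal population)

df = n - 1 = 15
SE = s/√n = 15/√16 = 3.7500
t = (x̄ - μ₀)/SE = (80.00 - 84)/3.7500 = -1.0667
Critical value: t_{0.005,15} = ±2.947
p-value ≈ 0.3030
Decision: fail to reject H₀

Answer: t = -1.0667, fail to reject H₀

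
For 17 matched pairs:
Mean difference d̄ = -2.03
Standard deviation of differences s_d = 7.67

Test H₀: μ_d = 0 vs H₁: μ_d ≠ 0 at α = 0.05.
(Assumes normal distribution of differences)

Answer: t = -1.0913, fail to reject H₀

Derivation:
df = n - 1 = 16
SE = s_d/√n = 7.67/√17 = 1.8602
t = d̄/SE = -2.03/1.8602 = -1.0913
Critical value: t_{0.025,16} = ±2.120
p-value ≈ 0.2913
Decision: fail to reject H₀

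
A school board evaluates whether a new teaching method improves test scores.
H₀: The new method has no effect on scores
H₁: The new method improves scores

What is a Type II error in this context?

Answer: Failing to adopt an effective teaching method

Derivation:
Type I error (α): Rejecting H₀ when H₀ is true
Type II error (β): Failing to reject H₀ when H₁ is true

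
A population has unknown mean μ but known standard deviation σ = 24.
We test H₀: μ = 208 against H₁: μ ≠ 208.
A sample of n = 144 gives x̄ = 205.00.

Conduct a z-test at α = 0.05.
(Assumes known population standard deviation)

Standard error: SE = σ/√n = 24/√144 = 2.0000
z-statistic: z = (x̄ - μ₀)/SE = (205.00 - 208)/2.0000 = -1.5000
Critical value: ±1.960
p-value = 0.1336
Decision: fail to reject H₀

Answer: z = -1.5000, fail to reject H₀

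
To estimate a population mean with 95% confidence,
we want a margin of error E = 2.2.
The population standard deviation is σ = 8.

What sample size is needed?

z_0.025 = 1.960
n = (z×σ/E)² = (1.960×8/2.2)²
n = 50.7980
Round up: n = 51

Answer: n = 51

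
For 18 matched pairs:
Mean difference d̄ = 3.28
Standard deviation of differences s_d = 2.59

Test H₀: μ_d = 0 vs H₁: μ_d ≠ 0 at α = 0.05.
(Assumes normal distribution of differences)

Answer: t = 5.3726, reject H₀

Derivation:
df = n - 1 = 17
SE = s_d/√n = 2.59/√18 = 0.6105
t = d̄/SE = 3.28/0.6105 = 5.3726
Critical value: t_{0.025,17} = ±2.110
p-value ≈ 0.0001
Decision: reject H₀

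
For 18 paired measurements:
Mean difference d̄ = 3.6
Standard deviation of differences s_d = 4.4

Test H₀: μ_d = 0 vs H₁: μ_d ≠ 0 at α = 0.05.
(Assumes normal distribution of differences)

df = n - 1 = 17
SE = s_d/√n = 4.4/√18 = 1.0371
t = d̄/SE = 3.6/1.0371 = 3.4712
Critical value: t_{0.025,17} = ±2.110
p-value ≈ 0.0029
Decision: reject H₀

Answer: t = 3.4712, reject H₀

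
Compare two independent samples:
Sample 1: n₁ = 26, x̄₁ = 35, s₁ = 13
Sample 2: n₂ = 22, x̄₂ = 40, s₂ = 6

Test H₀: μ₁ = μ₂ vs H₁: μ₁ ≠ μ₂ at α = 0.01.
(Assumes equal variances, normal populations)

Answer: t = -1.6587, fail to reject H₀

Derivation:
Pooled variance: s²_p = [25×13² + 21×6²]/(46) = 108.2826
s_p = 10.4059
SE = s_p×√(1/n₁ + 1/n₂) = 10.4059×√(1/26 + 1/22) = 3.0144
t = (x̄₁ - x̄₂)/SE = (35 - 40)/3.0144 = -1.6587
df = 46, t-critical = ±2.687
Decision: fail to reject H₀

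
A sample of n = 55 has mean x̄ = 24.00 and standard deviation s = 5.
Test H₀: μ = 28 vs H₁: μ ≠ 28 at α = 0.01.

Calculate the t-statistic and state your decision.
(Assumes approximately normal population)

df = n - 1 = 54
SE = s/√n = 5/√55 = 0.6742
t = (x̄ - μ₀)/SE = (24.00 - 28)/0.6742 = -5.9330
Critical value: t_{0.005,54} = ±2.670
p-value < 0.0001
Decision: reject H₀

Answer: t = -5.9330, reject H₀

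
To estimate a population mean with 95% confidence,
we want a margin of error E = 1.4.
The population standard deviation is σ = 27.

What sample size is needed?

Answer: n = 1429

Derivation:
z_0.025 = 1.960
n = (z×σ/E)² = (1.960×27/1.4)²
n = 1428.8400
Round up: n = 1429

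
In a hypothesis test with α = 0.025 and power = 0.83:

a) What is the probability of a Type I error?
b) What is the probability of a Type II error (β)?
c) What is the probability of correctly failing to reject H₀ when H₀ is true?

a) Type I error probability = α = 0.025
b) Power = P(reject H₀ | H₁ true) = 1 - β = 0.83, so Type II error probability = β = 1 - Power = 0.17
c) P(fail to reject H₀ | H₀ true) = 1 - α = 0.975

Answer: a) 0.025, b) 0.17, c) 0.975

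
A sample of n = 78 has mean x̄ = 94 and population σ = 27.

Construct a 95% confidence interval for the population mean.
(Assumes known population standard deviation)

Answer: (88.0081, 99.9919)

Derivation:
Confidence level: 95%, α = 0.05
z_0.025 = 1.960
SE = σ/√n = 27/√78 = 3.0571
Margin of error = 1.960 × 3.0571 = 5.9919
CI: x̄ ± margin = 94 ± 5.9919
CI: (88.0081, 99.9919)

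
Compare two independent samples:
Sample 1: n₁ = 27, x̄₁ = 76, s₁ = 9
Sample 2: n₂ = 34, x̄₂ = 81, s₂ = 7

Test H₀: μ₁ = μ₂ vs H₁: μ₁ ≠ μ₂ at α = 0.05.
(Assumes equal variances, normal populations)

Answer: t = -2.4418, reject H₀

Derivation:
Pooled variance: s²_p = [26×9² + 33×7²]/(59) = 63.1017
s_p = 7.9437
SE = s_p×√(1/n₁ + 1/n₂) = 7.9437×√(1/27 + 1/34) = 2.0477
t = (x̄₁ - x̄₂)/SE = (76 - 81)/2.0477 = -2.4418
df = 59, t-critical = ±2.001
Decision: reject H₀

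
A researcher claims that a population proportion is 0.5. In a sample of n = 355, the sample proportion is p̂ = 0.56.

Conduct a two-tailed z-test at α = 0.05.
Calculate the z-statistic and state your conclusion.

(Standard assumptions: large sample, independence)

Answer: z = 2.2610, reject H₀

Derivation:
H₀: p = 0.5, H₁: p ≠ 0.5
Standard error: SE = √(p₀(1-p₀)/n) = √(0.5×0.5/355) = 0.026537
z-statistic: z = (p̂ - p₀)/SE = (0.56 - 0.5)/0.026537 = 2.2610
Critical value: z_0.025 = ±1.960
p-value = 0.0238
Decision: reject H₀ at α = 0.05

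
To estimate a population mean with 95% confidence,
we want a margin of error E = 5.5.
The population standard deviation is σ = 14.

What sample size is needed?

z_0.025 = 1.960
n = (z×σ/E)² = (1.960×14/5.5)²
n = 24.8910
Round up: n = 25

Answer: n = 25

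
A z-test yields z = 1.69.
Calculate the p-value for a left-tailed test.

For z = 1.69:
p = P(Z < 1.69) = Φ(1.69) = 0.9545

Answer: p-value ≈ 0.9545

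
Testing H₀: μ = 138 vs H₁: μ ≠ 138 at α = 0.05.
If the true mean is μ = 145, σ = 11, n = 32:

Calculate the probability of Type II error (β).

Answer: β ≈ 0.0505

Derivation:
SE = σ/√n = 11/√32 = 1.9445
Critical values: μ₀ ± z_0.025×SE = 138 ± 1.960×1.9445
Acceptance region: (134.1888, 141.8112)
Under H₁ (μ = 145): z_high = (141.8112 - 145)/1.9445 = -1.6399, z_low = (134.1888 - 145)/1.9445 = -5.5599
β = P(not reject | H₁) = Φ(-1.6399) - Φ(-5.5599) ≈ 0.0505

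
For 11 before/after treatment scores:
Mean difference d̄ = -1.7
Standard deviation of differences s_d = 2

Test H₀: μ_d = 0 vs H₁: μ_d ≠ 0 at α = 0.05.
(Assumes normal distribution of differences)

Answer: t = -2.8192, reject H₀

Derivation:
df = n - 1 = 10
SE = s_d/√n = 2/√11 = 0.6030
t = d̄/SE = -1.7/0.6030 = -2.8192
Critical value: t_{0.025,10} = ±2.228
p-value ≈ 0.0182
Decision: reject H₀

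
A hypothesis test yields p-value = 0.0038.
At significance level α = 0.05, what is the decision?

Answer: reject H₀

Derivation:
Compare p-value to α:
0.0038 < 0.05
Decision: reject H₀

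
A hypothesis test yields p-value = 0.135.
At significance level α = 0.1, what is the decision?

Compare p-value to α:
0.135 ≥ 0.1
Decision: fail to reject H₀

Answer: fail to reject H₀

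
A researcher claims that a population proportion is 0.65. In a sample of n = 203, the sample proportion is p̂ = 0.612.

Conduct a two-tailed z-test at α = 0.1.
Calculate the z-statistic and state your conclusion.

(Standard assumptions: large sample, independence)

H₀: p = 0.65, H₁: p ≠ 0.65
Standard error: SE = √(p₀(1-p₀)/n) = √(0.65×0.35/203) = 0.033477
z-statistic: z = (p̂ - p₀)/SE = (0.612 - 0.65)/0.033477 = -1.1351
Critical value: z_0.05 = ±1.645
p-value = 0.2563
Decision: fail to reject H₀ at α = 0.1

Answer: z = -1.1351, fail to reject H₀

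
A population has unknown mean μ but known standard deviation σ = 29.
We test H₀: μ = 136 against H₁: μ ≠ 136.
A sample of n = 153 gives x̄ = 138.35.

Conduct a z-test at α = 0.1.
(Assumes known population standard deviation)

Answer: z = 1.0023, fail to reject H₀

Derivation:
Standard error: SE = σ/√n = 29/√153 = 2.3445
z-statistic: z = (x̄ - μ₀)/SE = (138.35 - 136)/2.3445 = 1.0023
Critical value: ±1.645
p-value = 0.3162
Decision: fail to reject H₀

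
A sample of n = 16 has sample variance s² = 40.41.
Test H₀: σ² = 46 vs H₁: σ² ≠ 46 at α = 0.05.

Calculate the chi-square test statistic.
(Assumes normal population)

Answer: χ² = 13.1772, fail to reject H₀

Derivation:
df = n - 1 = 15
χ² = (n-1)s²/σ₀² = 15×40.41/46 = 13.1772
Critical values: χ²_{0.975,15} = 6.262, χ²_{0.025,15} = 27.488
Rejection region: χ² < 6.262 or χ² > 27.488
Decision: fail to reject H₀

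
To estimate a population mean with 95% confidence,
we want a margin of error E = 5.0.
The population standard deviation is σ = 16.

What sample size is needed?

Answer: n = 40

Derivation:
z_0.025 = 1.960
n = (z×σ/E)² = (1.960×16/5.0)²
n = 39.3380
Round up: n = 40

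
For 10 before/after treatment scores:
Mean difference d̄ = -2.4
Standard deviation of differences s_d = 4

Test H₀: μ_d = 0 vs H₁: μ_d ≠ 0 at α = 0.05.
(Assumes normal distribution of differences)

Answer: t = -1.8974, fail to reject H₀

Derivation:
df = n - 1 = 9
SE = s_d/√n = 4/√10 = 1.2649
t = d̄/SE = -2.4/1.2649 = -1.8974
Critical value: t_{0.025,9} = ±2.262
p-value ≈ 0.0903
Decision: fail to reject H₀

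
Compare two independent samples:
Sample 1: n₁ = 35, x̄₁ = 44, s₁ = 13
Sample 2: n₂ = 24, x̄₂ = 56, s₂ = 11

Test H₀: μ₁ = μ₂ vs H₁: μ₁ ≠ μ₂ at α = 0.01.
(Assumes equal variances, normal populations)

Answer: t = -3.7015, reject H₀

Derivation:
Pooled variance: s²_p = [34×13² + 23×11²]/(57) = 149.6316
s_p = 12.2324
SE = s_p×√(1/n₁ + 1/n₂) = 12.2324×√(1/35 + 1/24) = 3.2419
t = (x̄₁ - x̄₂)/SE = (44 - 56)/3.2419 = -3.7015
df = 57, t-critical = ±2.665
Decision: reject H₀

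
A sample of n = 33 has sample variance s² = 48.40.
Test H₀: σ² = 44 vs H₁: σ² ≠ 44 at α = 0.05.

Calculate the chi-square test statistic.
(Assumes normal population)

Answer: χ² = 35.2000, fail to reject H₀

Derivation:
df = n - 1 = 32
χ² = (n-1)s²/σ₀² = 32×48.40/44 = 35.2000
Critical values: χ²_{0.975,32} = 18.291, χ²_{0.025,32} = 49.480
Rejection region: χ² < 18.291 or χ² > 49.480
Decision: fail to reject H₀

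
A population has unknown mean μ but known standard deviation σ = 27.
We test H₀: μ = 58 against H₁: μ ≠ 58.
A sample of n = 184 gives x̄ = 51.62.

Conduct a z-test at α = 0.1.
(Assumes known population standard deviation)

Standard error: SE = σ/√n = 27/√184 = 1.9905
z-statistic: z = (x̄ - μ₀)/SE = (51.62 - 58)/1.9905 = -3.2052
Critical value: ±1.645
p-value = 0.0013
Decision: reject H₀

Answer: z = -3.2052, reject H₀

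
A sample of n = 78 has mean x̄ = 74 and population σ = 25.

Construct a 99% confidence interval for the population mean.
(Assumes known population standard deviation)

Confidence level: 99%, α = 0.01
z_0.005 = 2.576
SE = σ/√n = 25/√78 = 2.8307
Margin of error = 2.576 × 2.8307 = 7.2919
CI: x̄ ± margin = 74 ± 7.2919
CI: (66.7081, 81.2919)

Answer: (66.7081, 81.2919)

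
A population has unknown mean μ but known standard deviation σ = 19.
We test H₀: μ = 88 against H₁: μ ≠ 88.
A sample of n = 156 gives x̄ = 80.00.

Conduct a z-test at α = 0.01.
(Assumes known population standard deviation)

Standard error: SE = σ/√n = 19/√156 = 1.5212
z-statistic: z = (x̄ - μ₀)/SE = (80.00 - 88)/1.5212 = -5.2590
Critical value: ±2.576
p-value < 0.0001
Decision: reject H₀

Answer: z = -5.2590, reject H₀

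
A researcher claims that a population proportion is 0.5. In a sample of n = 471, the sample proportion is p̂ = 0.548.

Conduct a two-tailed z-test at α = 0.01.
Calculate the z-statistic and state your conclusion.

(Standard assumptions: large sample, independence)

Answer: z = 2.0834, fail to reject H₀

Derivation:
H₀: p = 0.5, H₁: p ≠ 0.5
Standard error: SE = √(p₀(1-p₀)/n) = √(0.5×0.5/471) = 0.023039
z-statistic: z = (p̂ - p₀)/SE = (0.548 - 0.5)/0.023039 = 2.0834
Critical value: z_0.005 = ±2.576
p-value = 0.0372
Decision: fail to reject H₀ at α = 0.01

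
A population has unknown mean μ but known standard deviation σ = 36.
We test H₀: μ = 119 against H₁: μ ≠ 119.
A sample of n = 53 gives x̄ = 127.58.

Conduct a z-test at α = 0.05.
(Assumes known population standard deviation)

Standard error: SE = σ/√n = 36/√53 = 4.9450
z-statistic: z = (x̄ - μ₀)/SE = (127.58 - 119)/4.9450 = 1.7351
Critical value: ±1.960
p-value = 0.0827
Decision: fail to reject H₀

Answer: z = 1.7351, fail to reject H₀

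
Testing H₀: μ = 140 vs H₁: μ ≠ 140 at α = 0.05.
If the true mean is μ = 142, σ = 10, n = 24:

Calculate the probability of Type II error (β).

SE = σ/√n = 10/√24 = 2.0412
Critical values: μ₀ ± z_0.025×SE = 140 ± 1.960×2.0412
Acceptance region: (135.9992, 144.0008)
Under H₁ (μ = 142): z_high = (144.0008 - 142)/2.0412 = 0.9802, z_low = (135.9992 - 142)/2.0412 = -2.9398
β = P(not reject | H₁) = Φ(0.9802) - Φ(-2.9398) ≈ 0.8349

Answer: β ≈ 0.8349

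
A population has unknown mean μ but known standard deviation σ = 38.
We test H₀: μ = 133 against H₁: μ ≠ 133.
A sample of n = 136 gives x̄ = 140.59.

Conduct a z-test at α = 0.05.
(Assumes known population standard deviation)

Answer: z = 2.3293, reject H₀

Derivation:
Standard error: SE = σ/√n = 38/√136 = 3.2585
z-statistic: z = (x̄ - μ₀)/SE = (140.59 - 133)/3.2585 = 2.3293
Critical value: ±1.960
p-value = 0.0198
Decision: reject H₀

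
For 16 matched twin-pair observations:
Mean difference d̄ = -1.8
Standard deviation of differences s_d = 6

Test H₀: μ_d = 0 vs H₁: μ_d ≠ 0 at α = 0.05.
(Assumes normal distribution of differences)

Answer: t = -1.2000, fail to reject H₀

Derivation:
df = n - 1 = 15
SE = s_d/√n = 6/√16 = 1.5000
t = d̄/SE = -1.8/1.5000 = -1.2000
Critical value: t_{0.025,15} = ±2.131
p-value ≈ 0.2487
Decision: fail to reject H₀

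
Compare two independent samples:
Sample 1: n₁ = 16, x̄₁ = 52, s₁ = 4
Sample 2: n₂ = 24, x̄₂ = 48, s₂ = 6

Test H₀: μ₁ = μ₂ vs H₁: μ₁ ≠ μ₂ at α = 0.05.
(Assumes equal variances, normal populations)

Pooled variance: s²_p = [15×4² + 23×6²]/(38) = 28.1053
s_p = 5.3014
SE = s_p×√(1/n₁ + 1/n₂) = 5.3014×√(1/16 + 1/24) = 1.7110
t = (x̄₁ - x̄₂)/SE = (52 - 48)/1.7110 = 2.3378
df = 38, t-critical = ±2.024
Decision: reject H₀

Answer: t = 2.3378, reject H₀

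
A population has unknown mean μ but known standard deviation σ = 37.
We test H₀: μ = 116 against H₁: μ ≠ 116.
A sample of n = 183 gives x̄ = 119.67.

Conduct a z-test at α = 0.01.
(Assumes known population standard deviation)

Standard error: SE = σ/√n = 37/√183 = 2.7351
z-statistic: z = (x̄ - μ₀)/SE = (119.67 - 116)/2.7351 = 1.3418
Critical value: ±2.576
p-value = 0.1797
Decision: fail to reject H₀

Answer: z = 1.3418, fail to reject H₀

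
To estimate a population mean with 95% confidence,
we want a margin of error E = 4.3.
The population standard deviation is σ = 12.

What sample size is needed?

z_0.025 = 1.960
n = (z×σ/E)² = (1.960×12/4.3)²
n = 29.9184
Round up: n = 30

Answer: n = 30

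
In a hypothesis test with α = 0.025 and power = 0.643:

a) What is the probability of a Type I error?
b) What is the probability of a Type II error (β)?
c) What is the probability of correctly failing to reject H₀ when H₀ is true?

Answer: a) 0.025, b) 0.357, c) 0.975

Derivation:
a) Type I error probability = α = 0.025
b) Power = P(reject H₀ | H₁ true) = 1 - β = 0.643, so Type II error probability = β = 1 - Power = 0.357
c) P(fail to reject H₀ | H₀ true) = 1 - α = 0.975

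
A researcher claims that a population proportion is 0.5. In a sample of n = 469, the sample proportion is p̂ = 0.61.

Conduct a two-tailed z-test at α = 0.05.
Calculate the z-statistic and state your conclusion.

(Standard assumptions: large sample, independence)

H₀: p = 0.5, H₁: p ≠ 0.5
Standard error: SE = √(p₀(1-p₀)/n) = √(0.5×0.5/469) = 0.023088
z-statistic: z = (p̂ - p₀)/SE = (0.61 - 0.5)/0.023088 = 4.7644
Critical value: z_0.025 = ±1.960
p-value < 0.0001
Decision: reject H₀ at α = 0.05

Answer: z = 4.7644, reject H₀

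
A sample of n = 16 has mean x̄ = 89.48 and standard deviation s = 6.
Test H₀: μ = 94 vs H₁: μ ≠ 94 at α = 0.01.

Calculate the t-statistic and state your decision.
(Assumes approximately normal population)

Answer: t = -3.0133, reject H₀

Derivation:
df = n - 1 = 15
SE = s/√n = 6/√16 = 1.5000
t = (x̄ - μ₀)/SE = (89.48 - 94)/1.5000 = -3.0133
Critical value: t_{0.005,15} = ±2.947
p-value ≈ 0.0087
Decision: reject H₀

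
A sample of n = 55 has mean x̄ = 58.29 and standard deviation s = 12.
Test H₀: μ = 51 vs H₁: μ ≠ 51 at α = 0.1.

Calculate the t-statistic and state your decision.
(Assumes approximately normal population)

Answer: t = 4.5053, reject H₀

Derivation:
df = n - 1 = 54
SE = s/√n = 12/√55 = 1.6181
t = (x̄ - μ₀)/SE = (58.29 - 51)/1.6181 = 4.5053
Critical value: t_{0.05,54} = ±1.674
p-value < 0.0001
Decision: reject H₀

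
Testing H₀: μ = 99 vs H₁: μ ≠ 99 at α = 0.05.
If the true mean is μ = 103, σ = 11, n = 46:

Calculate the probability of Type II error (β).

Answer: β ≈ 0.3063

Derivation:
SE = σ/√n = 11/√46 = 1.6219
Critical values: μ₀ ± z_0.025×SE = 99 ± 1.960×1.6219
Acceptance region: (95.8211, 102.1789)
Under H₁ (μ = 103): z_high = (102.1789 - 103)/1.6219 = -0.5063, z_low = (95.8211 - 103)/1.6219 = -4.4262
β = P(not reject | H₁) = Φ(-0.5063) - Φ(-4.4262) ≈ 0.3063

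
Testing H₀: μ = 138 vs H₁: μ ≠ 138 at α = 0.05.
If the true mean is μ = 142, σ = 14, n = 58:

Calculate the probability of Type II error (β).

Answer: β ≈ 0.4145

Derivation:
SE = σ/√n = 14/√58 = 1.8383
Critical values: μ₀ ± z_0.025×SE = 138 ± 1.960×1.8383
Acceptance region: (134.3969, 141.6031)
Under H₁ (μ = 142): z_high = (141.6031 - 142)/1.8383 = -0.2159, z_low = (134.3969 - 142)/1.8383 = -4.1359
β = P(not reject | H₁) = Φ(-0.2159) - Φ(-4.1359) ≈ 0.4145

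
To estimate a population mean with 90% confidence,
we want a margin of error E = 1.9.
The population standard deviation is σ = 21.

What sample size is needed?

z_0.05 = 1.645
n = (z×σ/E)² = (1.645×21/1.9)²
n = 330.5698
Round up: n = 331

Answer: n = 331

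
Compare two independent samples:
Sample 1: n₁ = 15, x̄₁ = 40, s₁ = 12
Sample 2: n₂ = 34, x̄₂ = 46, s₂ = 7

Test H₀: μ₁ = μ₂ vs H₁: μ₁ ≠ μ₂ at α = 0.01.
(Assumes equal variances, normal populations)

Answer: t = -2.2017, fail to reject H₀

Derivation:
Pooled variance: s²_p = [14×12² + 33×7²]/(47) = 77.2979
s_p = 8.7919
SE = s_p×√(1/n₁ + 1/n₂) = 8.7919×√(1/15 + 1/34) = 2.7252
t = (x̄₁ - x̄₂)/SE = (40 - 46)/2.7252 = -2.2017
df = 47, t-critical = ±2.685
Decision: fail to reject H₀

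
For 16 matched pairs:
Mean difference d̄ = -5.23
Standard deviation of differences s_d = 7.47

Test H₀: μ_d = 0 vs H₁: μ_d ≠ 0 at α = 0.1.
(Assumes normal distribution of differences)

df = n - 1 = 15
SE = s_d/√n = 7.47/√16 = 1.8675
t = d̄/SE = -5.23/1.8675 = -2.8005
Critical value: t_{0.05,15} = ±1.753
p-value ≈ 0.0134
Decision: reject H₀

Answer: t = -2.8005, reject H₀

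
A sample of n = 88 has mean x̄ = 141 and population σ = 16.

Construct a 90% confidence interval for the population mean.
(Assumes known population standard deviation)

Answer: (138.1943, 143.8057)

Derivation:
Confidence level: 90%, α = 0.1
z_0.05 = 1.645
SE = σ/√n = 16/√88 = 1.7056
Margin of error = 1.645 × 1.7056 = 2.8057
CI: x̄ ± margin = 141 ± 2.8057
CI: (138.1943, 143.8057)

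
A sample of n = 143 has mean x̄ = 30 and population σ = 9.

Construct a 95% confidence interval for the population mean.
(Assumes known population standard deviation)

Answer: (28.5249, 31.4751)

Derivation:
Confidence level: 95%, α = 0.05
z_0.025 = 1.960
SE = σ/√n = 9/√143 = 0.7526
Margin of error = 1.960 × 0.7526 = 1.4751
CI: x̄ ± margin = 30 ± 1.4751
CI: (28.5249, 31.4751)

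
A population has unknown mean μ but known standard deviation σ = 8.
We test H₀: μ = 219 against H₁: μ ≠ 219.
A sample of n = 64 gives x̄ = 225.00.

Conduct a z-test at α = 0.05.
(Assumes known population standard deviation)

Answer: z = 6.0000, reject H₀

Derivation:
Standard error: SE = σ/√n = 8/√64 = 1.0000
z-statistic: z = (x̄ - μ₀)/SE = (225.00 - 219)/1.0000 = 6.0000
Critical value: ±1.960
p-value < 0.0001
Decision: reject H₀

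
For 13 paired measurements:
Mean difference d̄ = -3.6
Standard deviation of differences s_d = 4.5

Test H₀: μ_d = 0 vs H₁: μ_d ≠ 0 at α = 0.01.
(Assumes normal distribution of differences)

df = n - 1 = 12
SE = s_d/√n = 4.5/√13 = 1.2481
t = d̄/SE = -3.6/1.2481 = -2.8844
Critical value: t_{0.005,12} = ±3.055
p-value ≈ 0.0137
Decision: fail to reject H₀

Answer: t = -2.8844, fail to reject H₀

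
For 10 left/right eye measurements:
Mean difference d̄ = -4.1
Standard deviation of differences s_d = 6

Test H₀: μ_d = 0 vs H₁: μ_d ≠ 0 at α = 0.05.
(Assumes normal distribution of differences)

Answer: t = -2.1609, fail to reject H₀

Derivation:
df = n - 1 = 9
SE = s_d/√n = 6/√10 = 1.8974
t = d̄/SE = -4.1/1.8974 = -2.1609
Critical value: t_{0.025,9} = ±2.262
p-value ≈ 0.0590
Decision: fail to reject H₀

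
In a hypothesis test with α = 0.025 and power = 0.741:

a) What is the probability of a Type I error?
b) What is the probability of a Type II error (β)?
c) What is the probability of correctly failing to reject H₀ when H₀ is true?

a) Type I error probability = α = 0.025
b) Power = P(reject H₀ | H₁ true) = 1 - β = 0.741, so Type II error probability = β = 1 - Power = 0.259
c) P(fail to reject H₀ | H₀ true) = 1 - α = 0.975

Answer: a) 0.025, b) 0.259, c) 0.975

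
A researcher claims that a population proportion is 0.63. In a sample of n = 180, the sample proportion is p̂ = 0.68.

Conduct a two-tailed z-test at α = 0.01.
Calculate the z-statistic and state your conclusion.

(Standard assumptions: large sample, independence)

Answer: z = 1.3894, fail to reject H₀

Derivation:
H₀: p = 0.63, H₁: p ≠ 0.63
Standard error: SE = √(p₀(1-p₀)/n) = √(0.63×0.37/180) = 0.035986
z-statistic: z = (p̂ - p₀)/SE = (0.68 - 0.63)/0.035986 = 1.3894
Critical value: z_0.005 = ±2.576
p-value = 0.1647
Decision: fail to reject H₀ at α = 0.01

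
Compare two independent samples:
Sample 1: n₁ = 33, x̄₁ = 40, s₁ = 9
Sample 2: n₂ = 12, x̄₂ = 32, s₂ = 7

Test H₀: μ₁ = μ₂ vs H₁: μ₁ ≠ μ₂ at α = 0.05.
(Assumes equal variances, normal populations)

Pooled variance: s²_p = [32×9² + 11×7²]/(43) = 72.8140
s_p = 8.5331
SE = s_p×√(1/n₁ + 1/n₂) = 8.5331×√(1/33 + 1/12) = 2.8765
t = (x̄₁ - x̄₂)/SE = (40 - 32)/2.8765 = 2.7812
df = 43, t-critical = ±2.017
Decision: reject H₀

Answer: t = 2.7812, reject H₀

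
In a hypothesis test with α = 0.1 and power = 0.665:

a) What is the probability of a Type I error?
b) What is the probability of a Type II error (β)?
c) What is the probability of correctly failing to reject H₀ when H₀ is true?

a) Type I error probability = α = 0.1
b) Power = P(reject H₀ | H₁ true) = 1 - β = 0.665, so Type II error probability = β = 1 - Power = 0.335
c) P(fail to reject H₀ | H₀ true) = 1 - α = 0.9

Answer: a) 0.1, b) 0.335, c) 0.9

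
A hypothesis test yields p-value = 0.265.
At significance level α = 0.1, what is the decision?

Compare p-value to α:
0.265 ≥ 0.1
Decision: fail to reject H₀

Answer: fail to reject H₀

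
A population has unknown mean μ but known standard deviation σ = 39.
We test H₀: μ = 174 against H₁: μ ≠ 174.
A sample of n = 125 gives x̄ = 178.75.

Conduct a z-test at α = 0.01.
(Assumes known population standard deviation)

Standard error: SE = σ/√n = 39/√125 = 3.4883
z-statistic: z = (x̄ - μ₀)/SE = (178.75 - 174)/3.4883 = 1.3617
Critical value: ±2.576
p-value = 0.1733
Decision: fail to reject H₀

Answer: z = 1.3617, fail to reject H₀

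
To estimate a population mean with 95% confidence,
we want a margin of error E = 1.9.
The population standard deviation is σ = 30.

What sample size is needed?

z_0.025 = 1.960
n = (z×σ/E)² = (1.960×30/1.9)²
n = 957.7396
Round up: n = 958

Answer: n = 958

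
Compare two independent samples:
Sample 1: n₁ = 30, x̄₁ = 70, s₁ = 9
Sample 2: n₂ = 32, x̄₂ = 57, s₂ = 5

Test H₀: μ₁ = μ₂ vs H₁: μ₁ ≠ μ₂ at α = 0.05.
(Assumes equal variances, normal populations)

Pooled variance: s²_p = [29×9² + 31×5²]/(60) = 52.0667
s_p = 7.2157
SE = s_p×√(1/n₁ + 1/n₂) = 7.2157×√(1/30 + 1/32) = 1.8337
t = (x̄₁ - x̄₂)/SE = (70 - 57)/1.8337 = 7.0895
df = 60, t-critical = ±2.000
Decision: reject H₀

Answer: t = 7.0895, reject H₀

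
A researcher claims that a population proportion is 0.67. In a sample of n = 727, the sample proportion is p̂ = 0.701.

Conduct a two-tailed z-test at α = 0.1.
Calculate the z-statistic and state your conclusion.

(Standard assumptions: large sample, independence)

H₀: p = 0.67, H₁: p ≠ 0.67
Standard error: SE = √(p₀(1-p₀)/n) = √(0.67×0.33/727) = 0.017439
z-statistic: z = (p̂ - p₀)/SE = (0.701 - 0.67)/0.017439 = 1.7776
Critical value: z_0.05 = ±1.645
p-value = 0.0755
Decision: reject H₀ at α = 0.1

Answer: z = 1.7776, reject H₀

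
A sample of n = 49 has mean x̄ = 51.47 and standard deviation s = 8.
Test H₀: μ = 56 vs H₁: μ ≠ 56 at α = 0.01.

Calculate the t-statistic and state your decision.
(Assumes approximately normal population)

Answer: t = -3.9636, reject H₀

Derivation:
df = n - 1 = 48
SE = s/√n = 8/√49 = 1.1429
t = (x̄ - μ₀)/SE = (51.47 - 56)/1.1429 = -3.9636
Critical value: t_{0.005,48} = ±2.682
p-value ≈ 0.0002
Decision: reject H₀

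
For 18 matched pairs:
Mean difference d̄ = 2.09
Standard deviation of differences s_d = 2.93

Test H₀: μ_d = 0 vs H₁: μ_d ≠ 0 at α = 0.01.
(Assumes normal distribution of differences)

Answer: t = 3.0264, reject H₀

Derivation:
df = n - 1 = 17
SE = s_d/√n = 2.93/√18 = 0.6906
t = d̄/SE = 2.09/0.6906 = 3.0264
Critical value: t_{0.005,17} = ±2.898
p-value ≈ 0.0076
Decision: reject H₀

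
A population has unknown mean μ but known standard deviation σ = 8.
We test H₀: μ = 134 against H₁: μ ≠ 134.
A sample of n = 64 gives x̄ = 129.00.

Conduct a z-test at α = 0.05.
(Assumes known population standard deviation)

Answer: z = -5.0000, reject H₀

Derivation:
Standard error: SE = σ/√n = 8/√64 = 1.0000
z-statistic: z = (x̄ - μ₀)/SE = (129.00 - 134)/1.0000 = -5.0000
Critical value: ±1.960
p-value < 0.0001
Decision: reject H₀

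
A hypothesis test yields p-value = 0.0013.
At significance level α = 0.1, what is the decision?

Compare p-value to α:
0.0013 < 0.1
Decision: reject H₀

Answer: reject H₀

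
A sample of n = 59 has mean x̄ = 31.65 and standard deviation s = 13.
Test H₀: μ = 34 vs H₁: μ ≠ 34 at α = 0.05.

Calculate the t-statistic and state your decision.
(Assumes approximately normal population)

df = n - 1 = 58
SE = s/√n = 13/√59 = 1.6925
t = (x̄ - μ₀)/SE = (31.65 - 34)/1.6925 = -1.3885
Critical value: t_{0.025,58} = ±2.002
p-value ≈ 0.1703
Decision: fail to reject H₀

Answer: t = -1.3885, fail to reject H₀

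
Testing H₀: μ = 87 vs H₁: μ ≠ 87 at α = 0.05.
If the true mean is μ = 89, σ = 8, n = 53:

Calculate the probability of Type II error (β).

SE = σ/√n = 8/√53 = 1.0989
Critical values: μ₀ ± z_0.025×SE = 87 ± 1.960×1.0989
Acceptance region: (84.8462, 89.1538)
Under H₁ (μ = 89): z_high = (89.1538 - 89)/1.0989 = 0.1400, z_low = (84.8462 - 89)/1.0989 = -3.7800
β = P(not reject | H₁) = Φ(0.1400) - Φ(-3.7800) ≈ 0.5556

Answer: β ≈ 0.5556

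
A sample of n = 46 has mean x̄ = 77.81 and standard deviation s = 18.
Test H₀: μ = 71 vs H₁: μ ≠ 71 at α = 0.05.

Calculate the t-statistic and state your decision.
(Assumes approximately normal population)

Answer: t = 2.5659, reject H₀

Derivation:
df = n - 1 = 45
SE = s/√n = 18/√46 = 2.6540
t = (x̄ - μ₀)/SE = (77.81 - 71)/2.6540 = 2.5659
Critical value: t_{0.025,45} = ±2.014
p-value ≈ 0.0137
Decision: reject H₀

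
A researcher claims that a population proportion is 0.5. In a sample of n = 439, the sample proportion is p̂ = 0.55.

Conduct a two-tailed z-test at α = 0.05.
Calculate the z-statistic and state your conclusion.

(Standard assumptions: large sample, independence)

Answer: z = 2.0952, reject H₀

Derivation:
H₀: p = 0.5, H₁: p ≠ 0.5
Standard error: SE = √(p₀(1-p₀)/n) = √(0.5×0.5/439) = 0.023864
z-statistic: z = (p̂ - p₀)/SE = (0.55 - 0.5)/0.023864 = 2.0952
Critical value: z_0.025 = ±1.960
p-value = 0.0362
Decision: reject H₀ at α = 0.05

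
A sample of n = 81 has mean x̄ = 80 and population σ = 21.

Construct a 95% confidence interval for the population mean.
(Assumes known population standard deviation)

Confidence level: 95%, α = 0.05
z_0.025 = 1.960
SE = σ/√n = 21/√81 = 2.3333
Margin of error = 1.960 × 2.3333 = 4.5733
CI: x̄ ± margin = 80 ± 4.5733
CI: (75.4267, 84.5733)

Answer: (75.4267, 84.5733)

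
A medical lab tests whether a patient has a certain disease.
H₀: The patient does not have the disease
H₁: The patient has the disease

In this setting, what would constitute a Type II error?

Answer: Failing to diagnose a patient who actually has the disease (false negative)

Derivation:
Type I error: rejecting H₀ when it is actually true (false positive).
Type II error: failing to reject H₀ when H₁ is actually true (false negative).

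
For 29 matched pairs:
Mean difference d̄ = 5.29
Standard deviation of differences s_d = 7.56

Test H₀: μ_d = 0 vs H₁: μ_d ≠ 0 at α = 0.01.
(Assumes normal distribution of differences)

Answer: t = 3.7681, reject H₀

Derivation:
df = n - 1 = 28
SE = s_d/√n = 7.56/√29 = 1.4039
t = d̄/SE = 5.29/1.4039 = 3.7681
Critical value: t_{0.005,28} = ±2.763
p-value ≈ 0.0008
Decision: reject H₀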